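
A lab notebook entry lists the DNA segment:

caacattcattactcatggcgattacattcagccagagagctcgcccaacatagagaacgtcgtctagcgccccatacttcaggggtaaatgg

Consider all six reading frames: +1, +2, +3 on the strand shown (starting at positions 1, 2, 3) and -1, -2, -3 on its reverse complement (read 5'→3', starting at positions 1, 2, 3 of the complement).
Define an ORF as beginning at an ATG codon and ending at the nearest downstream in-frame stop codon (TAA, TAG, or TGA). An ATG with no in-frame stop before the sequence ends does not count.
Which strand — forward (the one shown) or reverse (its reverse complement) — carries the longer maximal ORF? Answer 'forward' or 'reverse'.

Reverse complement (5'→3'): CCATTTACCCCTGAAGTATGGGGCGCTAGACGACGTTCTCTATGTTGGGCGAGCTCTCTGGCTGAATGTAATCGCCATGAGTAATGAATGTTG
Frame +1: CAA CAT TCA TTA CTC ATG GCG ATT ACA TTC AGC CAG AGA GCT CGC CCA ACA TAG AGA ACG TCG TCT AGC GCC CCA TAC TTC AGG GGT AAA TGG — ATG at 16, stop TAG at 52 → 39 nt.
Frame +2: AAC ATT CAT TAC TCA TGG CGA TTA CAT TCA GCC AGA GAG CTC GCC CAA CAT AGA GAA CGT CGT CTA GCG CCC CAT ACT TCA GGG GTA AAT — no ATG→stop ORF.
Frame +3: ACA TTC ATT ACT CAT GGC GAT TAC ATT CAG CCA GAG AGC TCG CCC AAC ATA GAG AAC GTC GTC TAG CGC CCC ATA CTT CAG GGG TAA ATG — no ATG→stop ORF.
Frame -1: CCA TTT ACC CCT GAA GTA TGG GGC GCT AGA CGA CGT TCT CTA TGT TGG GCG AGC TCT CTG GCT GAA TGT AAT CGC CAT GAG TAA TGA ATG TTG — no ATG→stop ORF.
Frame -2: CAT TTA CCC CTG AAG TAT GGG GCG CTA GAC GAC GTT CTC TAT GTT GGG CGA GCT CTC TGG CTG AAT GTA ATC GCC ATG AGT AAT GAA TGT — no ATG→stop ORF.
Frame -3: ATT TAC CCC TGA AGT ATG GGG CGC TAG ACG ACG TTC TCT ATG TTG GGC GAG CTC TCT GGC TGA ATG TAA TCG CCA TGA GTA ATG AAT GTT — ATG at 18, stop TAG at 27 → 12 nt; ATG at 42, stop TGA at 63 → 24 nt; ATG at 66, stop TAA at 69 → 6 nt.
Forward-strand max 39 nt; reverse-strand max 24 nt. The forward strand has the longer ORF.

forward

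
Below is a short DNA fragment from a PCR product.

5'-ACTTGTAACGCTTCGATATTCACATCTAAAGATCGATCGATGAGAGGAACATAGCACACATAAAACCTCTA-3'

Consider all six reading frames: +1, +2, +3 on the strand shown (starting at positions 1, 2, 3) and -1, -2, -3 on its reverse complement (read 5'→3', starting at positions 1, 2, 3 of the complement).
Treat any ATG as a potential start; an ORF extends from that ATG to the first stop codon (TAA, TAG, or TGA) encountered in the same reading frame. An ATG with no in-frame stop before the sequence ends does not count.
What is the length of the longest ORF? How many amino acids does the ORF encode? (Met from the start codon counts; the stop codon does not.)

Reverse complement (5'→3'): TAGAGGTTTTATGTGTGCTATGTTCCTCTCATCGATCGATCTTTAGATGTGAATATCGAAGCGTTACAAGT
Frame +1: ACT TGT AAC GCT TCG ATA TTC ACA TCT AAA GAT CGA TCG ATG AGA GGA ACA TAG CAC ACA TAA AAC CTC — ATG at 40, stop TAG at 52 → 15 nt.
Frame +2: CTT GTA ACG CTT CGA TAT TCA CAT CTA AAG ATC GAT CGA TGA GAG GAA CAT AGC ACA CAT AAA ACC TCT — no ATG→stop ORF.
Frame +3: TTG TAA CGC TTC GAT ATT CAC ATC TAA AGA TCG ATC GAT GAG AGG AAC ATA GCA CAC ATA AAA CCT CTA — no ATG→stop ORF.
Frame -1: TAG AGG TTT TAT GTG TGC TAT GTT CCT CTC ATC GAT CGA TCT TTA GAT GTG AAT ATC GAA GCG TTA CAA — no ATG→stop ORF.
Frame -2: AGA GGT TTT ATG TGT GCT ATG TTC CTC TCA TCG ATC GAT CTT TAG ATG TGA ATA TCG AAG CGT TAC AAG — ATG at 11, stop TAG at 44 → 36 nt; ATG at 20, stop TAG at 44 → 27 nt; ATG at 47, stop TGA at 50 → 6 nt.
Frame -3: GAG GTT TTA TGT GTG CTA TGT TCC TCT CAT CGA TCG ATC TTT AGA TGT GAA TAT CGA AGC GTT ACA AGT — no ATG→stop ORF.
Longest: frame -2, positions 11–46, 36 nt = 12 codons = 11 aa. → 11 amino acids.

11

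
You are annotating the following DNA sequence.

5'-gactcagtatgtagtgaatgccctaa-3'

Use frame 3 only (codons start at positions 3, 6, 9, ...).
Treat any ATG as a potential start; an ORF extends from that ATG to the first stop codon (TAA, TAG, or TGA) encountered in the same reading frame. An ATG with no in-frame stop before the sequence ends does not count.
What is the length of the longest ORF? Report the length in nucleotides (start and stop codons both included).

9

Frame 3: CTC AGT ATG TAG TGA ATG CCC TAA — ATG at 9, stop TAG at 12 → 6 nt; ATG at 18, stop TAA at 24 → 9 nt.
Longest: frame 3, positions 18–26, 9 nt = 3 codons = 2 aa. → 9 nucleotides.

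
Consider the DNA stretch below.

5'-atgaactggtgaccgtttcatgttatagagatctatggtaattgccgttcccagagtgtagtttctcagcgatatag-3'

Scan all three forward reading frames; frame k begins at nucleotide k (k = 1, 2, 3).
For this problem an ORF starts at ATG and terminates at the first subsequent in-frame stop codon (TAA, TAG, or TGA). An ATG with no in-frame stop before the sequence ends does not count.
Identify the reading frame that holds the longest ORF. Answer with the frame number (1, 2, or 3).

2

Frame 1: ATG AAC TGG TGA CCG TTT CAT GTT ATA GAG ATC TAT GGT AAT TGC CGT TCC CAG AGT GTA GTT TCT CAG CGA TAT — ATG at 1, stop TGA at 10 → 12 nt.
Frame 2: TGA ACT GGT GAC CGT TTC ATG TTA TAG AGA TCT ATG GTA ATT GCC GTT CCC AGA GTG TAG TTT CTC AGC GAT ATA — ATG at 20, stop TAG at 26 → 9 nt; ATG at 35, stop TAG at 59 → 27 nt.
Frame 3: GAA CTG GTG ACC GTT TCA TGT TAT AGA GAT CTA TGG TAA TTG CCG TTC CCA GAG TGT AGT TTC TCA GCG ATA TAG — no ATG→stop ORF.
Longest ORF is 27 nt in frame 2 (positions 35–61).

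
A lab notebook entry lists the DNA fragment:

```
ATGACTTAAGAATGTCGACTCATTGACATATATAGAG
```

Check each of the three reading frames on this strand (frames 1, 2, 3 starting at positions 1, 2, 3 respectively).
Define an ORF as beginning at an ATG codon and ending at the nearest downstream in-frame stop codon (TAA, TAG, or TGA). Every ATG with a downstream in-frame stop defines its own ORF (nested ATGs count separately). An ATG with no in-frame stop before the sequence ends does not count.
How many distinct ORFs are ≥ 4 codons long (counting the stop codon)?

1

Frame 1: ATG ACT TAA GAA TGT CGA CTC ATT GAC ATA TAT AGA — ATG at 1, stop TAA at 7 → 9 nt.
Frame 2: TGA CTT AAG AAT GTC GAC TCA TTG ACA TAT ATA GAG — no ATG→stop ORF.
Frame 3: GAC TTA AGA ATG TCG ACT CAT TGA CAT ATA TAG — ATG at 12, stop TGA at 24 → 15 nt.
ORFs ≥ 4 codons: frame 3 12–26 (5 codons). Count = 1.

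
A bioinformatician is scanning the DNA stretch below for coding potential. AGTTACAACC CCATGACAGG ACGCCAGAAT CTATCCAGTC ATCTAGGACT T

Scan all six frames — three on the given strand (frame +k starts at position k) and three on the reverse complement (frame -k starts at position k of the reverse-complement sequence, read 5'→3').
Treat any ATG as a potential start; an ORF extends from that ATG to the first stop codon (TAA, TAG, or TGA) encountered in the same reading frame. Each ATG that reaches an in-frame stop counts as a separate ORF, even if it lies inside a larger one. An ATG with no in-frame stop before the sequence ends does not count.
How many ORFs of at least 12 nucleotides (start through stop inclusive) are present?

2

Reverse complement (5'→3'): AAGTCCTAGATGACTGGATAGATTCTGGCGTCCTGTCATGGGGTTGTAACT
Frame +1: AGT TAC AAC CCC ATG ACA GGA CGC CAG AAT CTA TCC AGT CAT CTA GGA CTT — no ATG→stop ORF.
Frame +2: GTT ACA ACC CCA TGA CAG GAC GCC AGA ATC TAT CCA GTC ATC TAG GAC — no ATG→stop ORF.
Frame +3: TTA CAA CCC CAT GAC AGG ACG CCA GAA TCT ATC CAG TCA TCT AGG ACT — no ATG→stop ORF.
Frame -1: AAG TCC TAG ATG ACT GGA TAG ATT CTG GCG TCC TGT CAT GGG GTT GTA ACT — ATG at 10, stop TAG at 19 → 12 nt.
Frame -2: AGT CCT AGA TGA CTG GAT AGA TTC TGG CGT CCT GTC ATG GGG TTG TAA — ATG at 38, stop TAA at 47 → 12 nt.
Frame -3: GTC CTA GAT GAC TGG ATA GAT TCT GGC GTC CTG TCA TGG GGT TGT AAC — no ATG→stop ORF.
ORFs ≥ 12 nucleotides: frame -1 10–21 (12 nucleotides), frame -2 38–49 (12 nucleotides). Count = 2.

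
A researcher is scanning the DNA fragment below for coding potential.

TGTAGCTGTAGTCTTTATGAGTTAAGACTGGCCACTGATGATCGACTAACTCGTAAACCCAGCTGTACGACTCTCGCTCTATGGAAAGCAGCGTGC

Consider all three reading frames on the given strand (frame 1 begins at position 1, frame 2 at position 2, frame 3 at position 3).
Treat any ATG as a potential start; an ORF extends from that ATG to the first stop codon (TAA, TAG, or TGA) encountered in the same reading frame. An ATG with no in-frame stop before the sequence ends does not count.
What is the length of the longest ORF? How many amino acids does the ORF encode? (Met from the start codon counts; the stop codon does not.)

3

Frame 1: TGT AGC TGT AGT CTT TAT GAG TTA AGA CTG GCC ACT GAT GAT CGA CTA ACT CGT AAA CCC AGC TGT ACG ACT CTC GCT CTA TGG AAA GCA GCG TGC — no ATG→stop ORF.
Frame 2: GTA GCT GTA GTC TTT ATG AGT TAA GAC TGG CCA CTG ATG ATC GAC TAA CTC GTA AAC CCA GCT GTA CGA CTC TCG CTC TAT GGA AAG CAG CGT — ATG at 17, stop TAA at 23 → 9 nt; ATG at 38, stop TAA at 47 → 12 nt.
Frame 3: TAG CTG TAG TCT TTA TGA GTT AAG ACT GGC CAC TGA TGA TCG ACT AAC TCG TAA ACC CAG CTG TAC GAC TCT CGC TCT ATG GAA AGC AGC GTG — no ATG→stop ORF.
Longest: frame 2, positions 38–49, 12 nt = 4 codons = 3 aa. → 3 amino acids.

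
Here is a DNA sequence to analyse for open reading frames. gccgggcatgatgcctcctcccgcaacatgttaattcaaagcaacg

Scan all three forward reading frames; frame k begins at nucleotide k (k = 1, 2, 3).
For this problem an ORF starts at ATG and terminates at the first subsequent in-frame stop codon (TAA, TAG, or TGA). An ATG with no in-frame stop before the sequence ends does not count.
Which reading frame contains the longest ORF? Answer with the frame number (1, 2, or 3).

Frame 1: GCC GGG CAT GAT GCC TCC TCC CGC AAC ATG TTA ATT CAA AGC AAC — no ATG→stop ORF.
Frame 2: CCG GGC ATG ATG CCT CCT CCC GCA ACA TGT TAA TTC AAA GCA ACG — ATG at 8, stop TAA at 32 → 27 nt; ATG at 11, stop TAA at 32 → 24 nt.
Frame 3: CGG GCA TGA TGC CTC CTC CCG CAA CAT GTT AAT TCA AAG CAA — no ATG→stop ORF.
Longest ORF is 27 nt in frame 2 (positions 8–34).

2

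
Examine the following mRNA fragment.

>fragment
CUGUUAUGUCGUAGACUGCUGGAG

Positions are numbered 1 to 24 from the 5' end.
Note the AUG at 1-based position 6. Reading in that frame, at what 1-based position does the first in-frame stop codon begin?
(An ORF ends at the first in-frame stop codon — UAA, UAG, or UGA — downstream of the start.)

12

Codons from position 6: AUG (6–8), UCG (9–11), UAG (12–14).
UAG is a stop codon; it begins at position 12.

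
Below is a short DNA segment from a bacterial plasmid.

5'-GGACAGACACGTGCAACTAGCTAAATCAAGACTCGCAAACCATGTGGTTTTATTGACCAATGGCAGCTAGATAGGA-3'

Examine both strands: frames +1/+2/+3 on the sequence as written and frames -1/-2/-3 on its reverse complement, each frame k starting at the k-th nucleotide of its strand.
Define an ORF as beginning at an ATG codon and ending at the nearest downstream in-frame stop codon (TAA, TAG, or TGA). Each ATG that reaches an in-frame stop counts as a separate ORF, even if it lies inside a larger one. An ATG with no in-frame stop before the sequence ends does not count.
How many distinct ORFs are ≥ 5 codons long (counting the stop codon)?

Reverse complement (5'→3'): TCCTATCTAGCTGCCATTGGTCAATAAAACCACATGGTTTGCGAGTCTTGATTTAGCTAGTTGCACGTGTCTGTCC
Frame +1: GGA CAG ACA CGT GCA ACT AGC TAA ATC AAG ACT CGC AAA CCA TGT GGT TTT ATT GAC CAA TGG CAG CTA GAT AGG — no ATG→stop ORF.
Frame +2: GAC AGA CAC GTG CAA CTA GCT AAA TCA AGA CTC GCA AAC CAT GTG GTT TTA TTG ACC AAT GGC AGC TAG ATA GGA — no ATG→stop ORF.
Frame +3: ACA GAC ACG TGC AAC TAG CTA AAT CAA GAC TCG CAA ACC ATG TGG TTT TAT TGA CCA ATG GCA GCT AGA TAG — ATG at 42, stop TGA at 54 → 15 nt; ATG at 60, stop TAG at 72 → 15 nt.
Frame -1: TCC TAT CTA GCT GCC ATT GGT CAA TAA AAC CAC ATG GTT TGC GAG TCT TGA TTT AGC TAG TTG CAC GTG TCT GTC — ATG at 34, stop TGA at 49 → 18 nt.
Frame -2: CCT ATC TAG CTG CCA TTG GTC AAT AAA ACC ACA TGG TTT GCG AGT CTT GAT TTA GCT AGT TGC ACG TGT CTG TCC — no ATG→stop ORF.
Frame -3: CTA TCT AGC TGC CAT TGG TCA ATA AAA CCA CAT GGT TTG CGA GTC TTG ATT TAG CTA GTT GCA CGT GTC TGT — no ATG→stop ORF.
ORFs ≥ 5 codons: frame +3 42–56 (5 codons), frame +3 60–74 (5 codons), frame -1 34–51 (6 codons). Count = 3.

3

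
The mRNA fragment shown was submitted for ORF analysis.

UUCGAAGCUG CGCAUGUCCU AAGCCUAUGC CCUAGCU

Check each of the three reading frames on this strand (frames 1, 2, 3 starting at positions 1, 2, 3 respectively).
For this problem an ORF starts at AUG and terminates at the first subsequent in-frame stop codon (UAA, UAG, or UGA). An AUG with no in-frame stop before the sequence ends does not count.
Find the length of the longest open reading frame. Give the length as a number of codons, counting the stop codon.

3

Frame 1: UUC GAA GCU GCG CAU GUC CUA AGC CUA UGC CCU AGC — no AUG→stop ORF.
Frame 2: UCG AAG CUG CGC AUG UCC UAA GCC UAU GCC CUA GCU — AUG at 14, stop UAA at 20 → 9 nt.
Frame 3: CGA AGC UGC GCA UGU CCU AAG CCU AUG CCC UAG — AUG at 27, stop UAG at 33 → 9 nt.
Longest: frame 2, positions 14–22, 9 nt = 3 codons = 2 aa. → 3 codons.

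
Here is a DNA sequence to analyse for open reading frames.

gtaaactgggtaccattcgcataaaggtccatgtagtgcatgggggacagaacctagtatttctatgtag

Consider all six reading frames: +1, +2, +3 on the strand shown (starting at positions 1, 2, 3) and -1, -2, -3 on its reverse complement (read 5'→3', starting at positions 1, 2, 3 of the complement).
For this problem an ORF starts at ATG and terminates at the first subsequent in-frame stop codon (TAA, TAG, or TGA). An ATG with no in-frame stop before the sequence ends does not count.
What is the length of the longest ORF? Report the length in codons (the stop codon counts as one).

6

Reverse complement (5'→3'): CTACATAGAAATACTAGGTTCTGTCCCCCATGCACTACATGGACCTTTATGCGAATGGTACCCAGTTTAC
Frame +1: GTA AAC TGG GTA CCA TTC GCA TAA AGG TCC ATG TAG TGC ATG GGG GAC AGA ACC TAG TAT TTC TAT GTA — ATG at 31, stop TAG at 34 → 6 nt; ATG at 40, stop TAG at 55 → 18 nt.
Frame +2: TAA ACT GGG TAC CAT TCG CAT AAA GGT CCA TGT AGT GCA TGG GGG ACA GAA CCT AGT ATT TCT ATG TAG — ATG at 65, stop TAG at 68 → 6 nt.
Frame +3: AAA CTG GGT ACC ATT CGC ATA AAG GTC CAT GTA GTG CAT GGG GGA CAG AAC CTA GTA TTT CTA TGT — no ATG→stop ORF.
Frame -1: CTA CAT AGA AAT ACT AGG TTC TGT CCC CCA TGC ACT ACA TGG ACC TTT ATG CGA ATG GTA CCC AGT TTA — no ATG→stop ORF.
Frame -2: TAC ATA GAA ATA CTA GGT TCT GTC CCC CAT GCA CTA CAT GGA CCT TTA TGC GAA TGG TAC CCA GTT TAC — no ATG→stop ORF.
Frame -3: ACA TAG AAA TAC TAG GTT CTG TCC CCC ATG CAC TAC ATG GAC CTT TAT GCG AAT GGT ACC CAG TTT — no ATG→stop ORF.
Longest: frame +1, positions 40–57, 18 nt = 6 codons = 5 aa. → 6 codons.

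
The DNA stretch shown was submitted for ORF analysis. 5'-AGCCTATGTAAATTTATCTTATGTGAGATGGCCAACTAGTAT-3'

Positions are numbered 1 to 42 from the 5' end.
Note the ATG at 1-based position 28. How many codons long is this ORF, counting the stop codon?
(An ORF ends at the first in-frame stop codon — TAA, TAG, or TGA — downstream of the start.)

4

Codons from position 28: ATG (28–30), GCC (31–33), AAC (34–36), TAG (37–39).
TAG is the first in-frame stop; that's 4 codons including the stop.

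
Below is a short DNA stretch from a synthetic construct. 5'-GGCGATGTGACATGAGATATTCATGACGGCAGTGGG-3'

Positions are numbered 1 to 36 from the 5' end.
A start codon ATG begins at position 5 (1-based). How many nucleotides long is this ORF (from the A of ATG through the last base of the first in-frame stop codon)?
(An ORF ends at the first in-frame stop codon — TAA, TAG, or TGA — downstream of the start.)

6

Codons from position 5: ATG (5–7), TGA (8–10).
TGA is the first in-frame stop; ORF spans 5–10, 6 nucleotides.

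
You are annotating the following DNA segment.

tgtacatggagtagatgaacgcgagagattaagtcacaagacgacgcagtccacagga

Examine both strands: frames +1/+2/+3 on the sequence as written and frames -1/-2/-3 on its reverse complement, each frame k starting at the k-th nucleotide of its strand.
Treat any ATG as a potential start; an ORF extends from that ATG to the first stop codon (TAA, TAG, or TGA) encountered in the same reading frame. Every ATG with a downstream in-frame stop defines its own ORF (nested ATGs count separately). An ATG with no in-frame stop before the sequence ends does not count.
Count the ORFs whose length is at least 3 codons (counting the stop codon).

Reverse complement (5'→3'): TCCTGTGGACTGCGTCGTCTTGTGACTTAATCTCTCGCGTTCATCTACTCCATGTACA
Frame +1: TGT ACA TGG AGT AGA TGA ACG CGA GAG ATT AAG TCA CAA GAC GAC GCA GTC CAC AGG — no ATG→stop ORF.
Frame +2: GTA CAT GGA GTA GAT GAA CGC GAG AGA TTA AGT CAC AAG ACG ACG CAG TCC ACA GGA — no ATG→stop ORF.
Frame +3: TAC ATG GAG TAG ATG AAC GCG AGA GAT TAA GTC ACA AGA CGA CGC AGT CCA CAG — ATG at 6, stop TAG at 12 → 9 nt; ATG at 15, stop TAA at 30 → 18 nt.
Frame -1: TCC TGT GGA CTG CGT CGT CTT GTG ACT TAA TCT CTC GCG TTC ATC TAC TCC ATG TAC — no ATG→stop ORF.
Frame -2: CCT GTG GAC TGC GTC GTC TTG TGA CTT AAT CTC TCG CGT TCA TCT ACT CCA TGT ACA — no ATG→stop ORF.
Frame -3: CTG TGG ACT GCG TCG TCT TGT GAC TTA ATC TCT CGC GTT CAT CTA CTC CAT GTA — no ATG→stop ORF.
ORFs ≥ 3 codons: frame +3 6–14 (3 codons), frame +3 15–32 (6 codons). Count = 2.

2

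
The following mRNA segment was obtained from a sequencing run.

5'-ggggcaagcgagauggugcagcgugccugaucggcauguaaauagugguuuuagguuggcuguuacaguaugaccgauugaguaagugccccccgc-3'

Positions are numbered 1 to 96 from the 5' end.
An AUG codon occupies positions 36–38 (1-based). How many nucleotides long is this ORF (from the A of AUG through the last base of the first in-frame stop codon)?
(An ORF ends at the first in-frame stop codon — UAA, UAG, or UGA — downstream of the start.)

Codons from position 36: AUG (36–38), UAA (39–41).
UAA is the first in-frame stop; ORF spans 36–41, 6 nucleotides.

6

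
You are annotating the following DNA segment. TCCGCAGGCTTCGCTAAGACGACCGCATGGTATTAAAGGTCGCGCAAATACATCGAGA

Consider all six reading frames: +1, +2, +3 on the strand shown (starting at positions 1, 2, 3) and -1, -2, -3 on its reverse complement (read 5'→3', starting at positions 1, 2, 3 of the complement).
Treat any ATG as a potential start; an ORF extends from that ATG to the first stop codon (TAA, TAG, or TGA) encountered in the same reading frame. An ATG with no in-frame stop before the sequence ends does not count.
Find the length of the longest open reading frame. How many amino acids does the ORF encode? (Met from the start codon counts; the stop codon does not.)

Reverse complement (5'→3'): TCTCGATGTATTTGCGCGACCTTTAATACCATGCGGTCGTCTTAGCGAAGCCTGCGGA
Frame +1: TCC GCA GGC TTC GCT AAG ACG ACC GCA TGG TAT TAA AGG TCG CGC AAA TAC ATC GAG — no ATG→stop ORF.
Frame +2: CCG CAG GCT TCG CTA AGA CGA CCG CAT GGT ATT AAA GGT CGC GCA AAT ACA TCG AGA — no ATG→stop ORF.
Frame +3: CGC AGG CTT CGC TAA GAC GAC CGC ATG GTA TTA AAG GTC GCG CAA ATA CAT CGA — no ATG→stop ORF.
Frame -1: TCT CGA TGT ATT TGC GCG ACC TTT AAT ACC ATG CGG TCG TCT TAG CGA AGC CTG CGG — ATG at 31, stop TAG at 43 → 15 nt.
Frame -2: CTC GAT GTA TTT GCG CGA CCT TTA ATA CCA TGC GGT CGT CTT AGC GAA GCC TGC GGA — no ATG→stop ORF.
Frame -3: TCG ATG TAT TTG CGC GAC CTT TAA TAC CAT GCG GTC GTC TTA GCG AAG CCT GCG — ATG at 6, stop TAA at 24 → 21 nt.
Longest: frame -3, positions 6–26, 21 nt = 7 codons = 6 aa. → 6 amino acids.

6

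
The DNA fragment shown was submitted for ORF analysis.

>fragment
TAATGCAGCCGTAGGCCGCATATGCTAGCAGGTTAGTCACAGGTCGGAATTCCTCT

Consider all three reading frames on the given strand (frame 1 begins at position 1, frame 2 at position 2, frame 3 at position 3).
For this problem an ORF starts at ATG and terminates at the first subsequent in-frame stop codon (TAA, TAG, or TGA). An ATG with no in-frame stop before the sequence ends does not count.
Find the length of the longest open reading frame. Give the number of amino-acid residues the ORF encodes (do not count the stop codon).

Frame 1: TAA TGC AGC CGT AGG CCG CAT ATG CTA GCA GGT TAG TCA CAG GTC GGA ATT CCT — ATG at 22, stop TAG at 34 → 15 nt.
Frame 2: AAT GCA GCC GTA GGC CGC ATA TGC TAG CAG GTT AGT CAC AGG TCG GAA TTC CTC — no ATG→stop ORF.
Frame 3: ATG CAG CCG TAG GCC GCA TAT GCT AGC AGG TTA GTC ACA GGT CGG AAT TCC TCT — ATG at 3, stop TAG at 12 → 12 nt.
Longest: frame 1, positions 22–36, 15 nt = 5 codons = 4 aa. → 4 amino acids.

4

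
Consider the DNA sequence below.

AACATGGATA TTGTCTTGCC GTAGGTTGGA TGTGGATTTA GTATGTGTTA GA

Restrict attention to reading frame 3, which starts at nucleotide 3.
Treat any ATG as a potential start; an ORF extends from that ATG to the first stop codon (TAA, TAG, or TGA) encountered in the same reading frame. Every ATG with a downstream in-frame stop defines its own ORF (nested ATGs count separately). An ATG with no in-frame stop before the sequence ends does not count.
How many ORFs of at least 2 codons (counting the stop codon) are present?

1

Frame 3: CAT GGA TAT TGT CTT GCC GTA GGT TGG ATG TGG ATT TAG TAT GTG TTA — ATG at 30, stop TAG at 39 → 12 nt.
ORFs ≥ 2 codons: frame 3 30–41 (4 codons). Count = 1.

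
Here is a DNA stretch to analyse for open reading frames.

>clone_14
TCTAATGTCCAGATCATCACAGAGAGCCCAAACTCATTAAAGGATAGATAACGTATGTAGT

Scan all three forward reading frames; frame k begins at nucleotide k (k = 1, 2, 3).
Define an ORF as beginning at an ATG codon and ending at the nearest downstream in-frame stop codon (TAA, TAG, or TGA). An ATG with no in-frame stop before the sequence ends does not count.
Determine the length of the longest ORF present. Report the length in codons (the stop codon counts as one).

Frame 1: TCT AAT GTC CAG ATC ATC ACA GAG AGC CCA AAC TCA TTA AAG GAT AGA TAA CGT ATG TAG — ATG at 55, stop TAG at 58 → 6 nt.
Frame 2: CTA ATG TCC AGA TCA TCA CAG AGA GCC CAA ACT CAT TAA AGG ATA GAT AAC GTA TGT AGT — ATG at 5, stop TAA at 38 → 36 nt.
Frame 3: TAA TGT CCA GAT CAT CAC AGA GAG CCC AAA CTC ATT AAA GGA TAG ATA ACG TAT GTA — no ATG→stop ORF.
Longest: frame 2, positions 5–40, 36 nt = 12 codons = 11 aa. → 12 codons.

12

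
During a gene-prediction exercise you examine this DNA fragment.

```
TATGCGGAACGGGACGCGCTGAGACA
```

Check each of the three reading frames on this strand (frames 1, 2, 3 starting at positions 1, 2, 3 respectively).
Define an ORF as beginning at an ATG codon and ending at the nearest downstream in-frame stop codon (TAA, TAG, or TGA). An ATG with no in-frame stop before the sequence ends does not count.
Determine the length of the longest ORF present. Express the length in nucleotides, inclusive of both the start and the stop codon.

Frame 1: TAT GCG GAA CGG GAC GCG CTG AGA — no ATG→stop ORF.
Frame 2: ATG CGG AAC GGG ACG CGC TGA GAC — ATG at 2, stop TGA at 20 → 21 nt.
Frame 3: TGC GGA ACG GGA CGC GCT GAG ACA — no ATG→stop ORF.
Longest: frame 2, positions 2–22, 21 nt = 7 codons = 6 aa. → 21 nucleotides.

21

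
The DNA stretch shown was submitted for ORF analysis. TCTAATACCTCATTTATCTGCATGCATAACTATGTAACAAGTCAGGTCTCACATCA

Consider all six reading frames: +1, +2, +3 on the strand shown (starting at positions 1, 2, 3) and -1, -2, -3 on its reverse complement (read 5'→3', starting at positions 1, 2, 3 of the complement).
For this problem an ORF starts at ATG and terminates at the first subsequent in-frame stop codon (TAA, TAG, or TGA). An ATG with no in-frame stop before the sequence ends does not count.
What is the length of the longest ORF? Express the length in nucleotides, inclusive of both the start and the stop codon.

18

Reverse complement (5'→3'): TGATGTGAGACCTGACTTGTTACATAGTTATGCATGCAGATAAATGAGGTATTAGA
Frame +1: TCT AAT ACC TCA TTT ATC TGC ATG CAT AAC TAT GTA ACA AGT CAG GTC TCA CAT — no ATG→stop ORF.
Frame +2: CTA ATA CCT CAT TTA TCT GCA TGC ATA ACT ATG TAA CAA GTC AGG TCT CAC ATC — ATG at 32, stop TAA at 35 → 6 nt.
Frame +3: TAA TAC CTC ATT TAT CTG CAT GCA TAA CTA TGT AAC AAG TCA GGT CTC ACA TCA — no ATG→stop ORF.
Frame -1: TGA TGT GAG ACC TGA CTT GTT ACA TAG TTA TGC ATG CAG ATA AAT GAG GTA TTA — no ATG→stop ORF.
Frame -2: GAT GTG AGA CCT GAC TTG TTA CAT AGT TAT GCA TGC AGA TAA ATG AGG TAT TAG — ATG at 44, stop TAG at 53 → 12 nt.
Frame -3: ATG TGA GAC CTG ACT TGT TAC ATA GTT ATG CAT GCA GAT AAA TGA GGT ATT AGA — ATG at 3, stop TGA at 6 → 6 nt; ATG at 30, stop TGA at 45 → 18 nt.
Longest: frame -3, positions 30–47, 18 nt = 6 codons = 5 aa. → 18 nucleotides.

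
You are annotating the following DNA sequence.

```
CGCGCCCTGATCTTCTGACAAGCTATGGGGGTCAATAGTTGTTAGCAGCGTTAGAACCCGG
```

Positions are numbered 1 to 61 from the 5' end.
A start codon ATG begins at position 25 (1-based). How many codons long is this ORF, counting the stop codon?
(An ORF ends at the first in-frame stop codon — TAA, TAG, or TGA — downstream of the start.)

7

Codons from position 25: ATG (25–27), GGG (28–30), GTC (31–33), AAT (34–36), AGT (37–39), TGT (40–42), TAG (43–45).
TAG is the first in-frame stop; that's 7 codons including the stop.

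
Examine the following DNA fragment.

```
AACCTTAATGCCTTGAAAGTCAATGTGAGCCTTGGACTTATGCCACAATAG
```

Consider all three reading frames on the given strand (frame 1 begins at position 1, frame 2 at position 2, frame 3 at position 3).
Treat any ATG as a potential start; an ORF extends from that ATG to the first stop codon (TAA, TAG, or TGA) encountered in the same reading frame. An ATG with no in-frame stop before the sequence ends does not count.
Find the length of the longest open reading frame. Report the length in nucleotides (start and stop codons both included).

12

Frame 1: AAC CTT AAT GCC TTG AAA GTC AAT GTG AGC CTT GGA CTT ATG CCA CAA TAG — ATG at 40, stop TAG at 49 → 12 nt.
Frame 2: ACC TTA ATG CCT TGA AAG TCA ATG TGA GCC TTG GAC TTA TGC CAC AAT — ATG at 8, stop TGA at 14 → 9 nt; ATG at 23, stop TGA at 26 → 6 nt.
Frame 3: CCT TAA TGC CTT GAA AGT CAA TGT GAG CCT TGG ACT TAT GCC ACA ATA — no ATG→stop ORF.
Longest: frame 1, positions 40–51, 12 nt = 4 codons = 3 aa. → 12 nucleotides.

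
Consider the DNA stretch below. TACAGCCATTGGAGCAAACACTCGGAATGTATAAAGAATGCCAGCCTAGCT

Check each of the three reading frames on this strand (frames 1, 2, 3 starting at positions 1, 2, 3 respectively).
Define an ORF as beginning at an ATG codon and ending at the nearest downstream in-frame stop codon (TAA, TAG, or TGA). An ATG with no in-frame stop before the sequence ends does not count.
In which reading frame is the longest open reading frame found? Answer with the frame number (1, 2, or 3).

Frame 1: TAC AGC CAT TGG AGC AAA CAC TCG GAA TGT ATA AAG AAT GCC AGC CTA GCT — no ATG→stop ORF.
Frame 2: ACA GCC ATT GGA GCA AAC ACT CGG AAT GTA TAA AGA ATG CCA GCC TAG — ATG at 38, stop TAG at 47 → 12 nt.
Frame 3: CAG CCA TTG GAG CAA ACA CTC GGA ATG TAT AAA GAA TGC CAG CCT AGC — no ATG→stop ORF.
Longest ORF is 12 nt in frame 2 (positions 38–49).

2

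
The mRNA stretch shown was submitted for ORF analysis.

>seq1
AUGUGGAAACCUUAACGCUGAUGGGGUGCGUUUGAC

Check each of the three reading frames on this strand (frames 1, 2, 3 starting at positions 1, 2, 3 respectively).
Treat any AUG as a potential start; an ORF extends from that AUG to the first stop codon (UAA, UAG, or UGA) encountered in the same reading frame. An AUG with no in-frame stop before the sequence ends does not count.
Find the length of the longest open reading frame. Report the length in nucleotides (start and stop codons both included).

15

Frame 1: AUG UGG AAA CCU UAA CGC UGA UGG GGU GCG UUU GAC — AUG at 1, stop UAA at 13 → 15 nt.
Frame 2: UGU GGA AAC CUU AAC GCU GAU GGG GUG CGU UUG — no AUG→stop ORF.
Frame 3: GUG GAA ACC UUA ACG CUG AUG GGG UGC GUU UGA — AUG at 21, stop UGA at 33 → 15 nt.
Longest: frame 1, positions 1–15, 15 nt = 5 codons = 4 aa. → 15 nucleotides.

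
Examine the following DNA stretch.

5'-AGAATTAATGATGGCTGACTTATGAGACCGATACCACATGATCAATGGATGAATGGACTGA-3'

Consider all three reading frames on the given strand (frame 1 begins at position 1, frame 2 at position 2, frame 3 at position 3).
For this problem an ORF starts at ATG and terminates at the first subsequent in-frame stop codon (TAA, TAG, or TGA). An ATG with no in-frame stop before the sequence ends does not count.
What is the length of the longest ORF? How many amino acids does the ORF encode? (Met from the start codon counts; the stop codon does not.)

Frame 1: AGA ATT AAT GAT GGC TGA CTT ATG AGA CCG ATA CCA CAT GAT CAA TGG ATG AAT GGA CTG — no ATG→stop ORF.
Frame 2: GAA TTA ATG ATG GCT GAC TTA TGA GAC CGA TAC CAC ATG ATC AAT GGA TGA ATG GAC TGA — ATG at 8, stop TGA at 23 → 18 nt; ATG at 11, stop TGA at 23 → 15 nt; ATG at 38, stop TGA at 50 → 15 nt; ATG at 53, stop TGA at 59 → 9 nt.
Frame 3: AAT TAA TGA TGG CTG ACT TAT GAG ACC GAT ACC ACA TGA TCA ATG GAT GAA TGG ACT — no ATG→stop ORF.
Longest: frame 2, positions 8–25, 18 nt = 6 codons = 5 aa. → 5 amino acids.

5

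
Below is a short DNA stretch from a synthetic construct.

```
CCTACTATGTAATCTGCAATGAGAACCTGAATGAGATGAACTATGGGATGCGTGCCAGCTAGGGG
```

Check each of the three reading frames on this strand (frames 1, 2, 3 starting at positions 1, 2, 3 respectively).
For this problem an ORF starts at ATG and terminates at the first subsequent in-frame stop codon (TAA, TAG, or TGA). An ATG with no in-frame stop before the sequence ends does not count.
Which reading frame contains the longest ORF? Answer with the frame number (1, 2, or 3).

3

Frame 1: CCT ACT ATG TAA TCT GCA ATG AGA ACC TGA ATG AGA TGA ACT ATG GGA TGC GTG CCA GCT AGG — ATG at 7, stop TAA at 10 → 6 nt; ATG at 19, stop TGA at 28 → 12 nt; ATG at 31, stop TGA at 37 → 9 nt.
Frame 2: CTA CTA TGT AAT CTG CAA TGA GAA CCT GAA TGA GAT GAA CTA TGG GAT GCG TGC CAG CTA GGG — no ATG→stop ORF.
Frame 3: TAC TAT GTA ATC TGC AAT GAG AAC CTG AAT GAG ATG AAC TAT GGG ATG CGT GCC AGC TAG GGG — ATG at 36, stop TAG at 60 → 27 nt; ATG at 48, stop TAG at 60 → 15 nt.
Longest ORF is 27 nt in frame 3 (positions 36–62).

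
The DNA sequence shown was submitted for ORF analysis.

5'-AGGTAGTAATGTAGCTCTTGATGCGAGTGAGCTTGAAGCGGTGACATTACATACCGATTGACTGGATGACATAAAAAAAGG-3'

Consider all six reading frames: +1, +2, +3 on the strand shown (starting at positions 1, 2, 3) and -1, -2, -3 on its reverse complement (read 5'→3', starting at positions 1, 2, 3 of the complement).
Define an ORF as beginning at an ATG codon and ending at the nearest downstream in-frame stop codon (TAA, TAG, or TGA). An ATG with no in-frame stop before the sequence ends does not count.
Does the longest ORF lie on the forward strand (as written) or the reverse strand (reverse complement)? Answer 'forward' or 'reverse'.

Reverse complement (5'→3'): CCTTTTTTTATGTCATCCAGTCAATCGGTATGTAATGTCACCGCTTCAAGCTCACTCGCATCAAGAGCTACATTACTACCT
Frame +1: AGG TAG TAA TGT AGC TCT TGA TGC GAG TGA GCT TGA AGC GGT GAC ATT ACA TAC CGA TTG ACT GGA TGA CAT AAA AAA AGG — no ATG→stop ORF.
Frame +2: GGT AGT AAT GTA GCT CTT GAT GCG AGT GAG CTT GAA GCG GTG ACA TTA CAT ACC GAT TGA CTG GAT GAC ATA AAA AAA — no ATG→stop ORF.
Frame +3: GTA GTA ATG TAG CTC TTG ATG CGA GTG AGC TTG AAG CGG TGA CAT TAC ATA CCG ATT GAC TGG ATG ACA TAA AAA AAG — ATG at 9, stop TAG at 12 → 6 nt; ATG at 21, stop TGA at 42 → 24 nt; ATG at 66, stop TAA at 72 → 9 nt.
Frame -1: CCT TTT TTT ATG TCA TCC AGT CAA TCG GTA TGT AAT GTC ACC GCT TCA AGC TCA CTC GCA TCA AGA GCT ACA TTA CTA CCT — no ATG→stop ORF.
Frame -2: CTT TTT TTA TGT CAT CCA GTC AAT CGG TAT GTA ATG TCA CCG CTT CAA GCT CAC TCG CAT CAA GAG CTA CAT TAC TAC — no ATG→stop ORF.
Frame -3: TTT TTT TAT GTC ATC CAG TCA ATC GGT ATG TAA TGT CAC CGC TTC AAG CTC ACT CGC ATC AAG AGC TAC ATT ACT ACC — ATG at 30, stop TAA at 33 → 6 nt.
Forward-strand max 24 nt; reverse-strand max 6 nt. The forward strand has the longer ORF.

forward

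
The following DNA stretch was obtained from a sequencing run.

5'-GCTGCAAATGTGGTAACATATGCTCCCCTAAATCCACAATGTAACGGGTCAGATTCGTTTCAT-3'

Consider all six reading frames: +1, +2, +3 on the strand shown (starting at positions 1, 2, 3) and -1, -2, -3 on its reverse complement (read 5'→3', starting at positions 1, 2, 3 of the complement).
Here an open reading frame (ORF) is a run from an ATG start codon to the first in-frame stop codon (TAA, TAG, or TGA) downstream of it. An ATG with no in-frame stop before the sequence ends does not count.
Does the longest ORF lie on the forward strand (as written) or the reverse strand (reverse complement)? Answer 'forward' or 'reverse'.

Reverse complement (5'→3'): ATGAAACGAATCTGACCCGTTACATTGTGGATTTAGGGGAGCATATGTTACCACATTTGCAGC
Frame +1: GCT GCA AAT GTG GTA ACA TAT GCT CCC CTA AAT CCA CAA TGT AAC GGG TCA GAT TCG TTT CAT — no ATG→stop ORF.
Frame +2: CTG CAA ATG TGG TAA CAT ATG CTC CCC TAA ATC CAC AAT GTA ACG GGT CAG ATT CGT TTC — ATG at 8, stop TAA at 14 → 9 nt; ATG at 20, stop TAA at 29 → 12 nt.
Frame +3: TGC AAA TGT GGT AAC ATA TGC TCC CCT AAA TCC ACA ATG TAA CGG GTC AGA TTC GTT TCA — ATG at 39, stop TAA at 42 → 6 nt.
Frame -1: ATG AAA CGA ATC TGA CCC GTT ACA TTG TGG ATT TAG GGG AGC ATA TGT TAC CAC ATT TGC AGC — ATG at 1, stop TGA at 13 → 15 nt.
Frame -2: TGA AAC GAA TCT GAC CCG TTA CAT TGT GGA TTT AGG GGA GCA TAT GTT ACC ACA TTT GCA — no ATG→stop ORF.
Frame -3: GAA ACG AAT CTG ACC CGT TAC ATT GTG GAT TTA GGG GAG CAT ATG TTA CCA CAT TTG CAG — no ATG→stop ORF.
Forward-strand max 12 nt; reverse-strand max 15 nt. The reverse strand has the longer ORF.

reverse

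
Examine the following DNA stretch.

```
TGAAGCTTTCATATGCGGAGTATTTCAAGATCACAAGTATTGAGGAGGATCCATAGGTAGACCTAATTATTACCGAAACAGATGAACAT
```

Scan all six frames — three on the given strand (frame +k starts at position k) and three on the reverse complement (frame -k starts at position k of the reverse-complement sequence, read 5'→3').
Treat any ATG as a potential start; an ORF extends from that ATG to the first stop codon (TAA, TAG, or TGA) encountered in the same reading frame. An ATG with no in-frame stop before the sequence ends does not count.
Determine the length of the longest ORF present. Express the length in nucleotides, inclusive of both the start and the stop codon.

48

Reverse complement (5'→3'): ATGTTCATCTGTTTCGGTAATAATTAGGTCTACCTATGGATCCTCCTCAATACTTGTGATCTTGAAATACTCCGCATATGAAAGCTTCA
Frame +1: TGA AGC TTT CAT ATG CGG AGT ATT TCA AGA TCA CAA GTA TTG AGG AGG ATC CAT AGG TAG ACC TAA TTA TTA CCG AAA CAG ATG AAC — ATG at 13, stop TAG at 58 → 48 nt.
Frame +2: GAA GCT TTC ATA TGC GGA GTA TTT CAA GAT CAC AAG TAT TGA GGA GGA TCC ATA GGT AGA CCT AAT TAT TAC CGA AAC AGA TGA ACA — no ATG→stop ORF.
Frame +3: AAG CTT TCA TAT GCG GAG TAT TTC AAG ATC ACA AGT ATT GAG GAG GAT CCA TAG GTA GAC CTA ATT ATT ACC GAA ACA GAT GAA CAT — no ATG→stop ORF.
Frame -1: ATG TTC ATC TGT TTC GGT AAT AAT TAG GTC TAC CTA TGG ATC CTC CTC AAT ACT TGT GAT CTT GAA ATA CTC CGC ATA TGA AAG CTT — ATG at 1, stop TAG at 25 → 27 nt.
Frame -2: TGT TCA TCT GTT TCG GTA ATA ATT AGG TCT ACC TAT GGA TCC TCC TCA ATA CTT GTG ATC TTG AAA TAC TCC GCA TAT GAA AGC TTC — no ATG→stop ORF.
Frame -3: GTT CAT CTG TTT CGG TAA TAA TTA GGT CTA CCT ATG GAT CCT CCT CAA TAC TTG TGA TCT TGA AAT ACT CCG CAT ATG AAA GCT TCA — ATG at 36, stop TGA at 57 → 24 nt.
Longest: frame +1, positions 13–60, 48 nt = 16 codons = 15 aa. → 48 nucleotides.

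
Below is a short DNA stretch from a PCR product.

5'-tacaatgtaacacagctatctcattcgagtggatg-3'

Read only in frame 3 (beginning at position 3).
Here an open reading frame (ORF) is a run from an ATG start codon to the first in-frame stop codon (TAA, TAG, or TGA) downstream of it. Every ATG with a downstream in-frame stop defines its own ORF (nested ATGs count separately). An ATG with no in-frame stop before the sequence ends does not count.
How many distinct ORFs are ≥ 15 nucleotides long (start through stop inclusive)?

Frame 3: CAA TGT AAC ACA GCT ATC TCA TTC GAG TGG ATG — no ATG→stop ORF.
No ORF reaches 15 nucleotides. Count = 0.

0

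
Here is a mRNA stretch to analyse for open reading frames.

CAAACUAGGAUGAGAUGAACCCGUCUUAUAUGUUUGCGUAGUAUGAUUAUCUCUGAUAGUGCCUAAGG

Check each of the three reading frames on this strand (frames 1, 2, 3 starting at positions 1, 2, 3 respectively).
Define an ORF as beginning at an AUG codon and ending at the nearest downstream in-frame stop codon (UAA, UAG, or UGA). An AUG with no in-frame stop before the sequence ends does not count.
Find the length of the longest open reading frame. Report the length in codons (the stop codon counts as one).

9

Frame 1: CAA ACU AGG AUG AGA UGA ACC CGU CUU AUA UGU UUG CGU AGU AUG AUU AUC UCU GAU AGU GCC UAA — AUG at 10, stop UGA at 16 → 9 nt; AUG at 43, stop UAA at 64 → 24 nt.
Frame 2: AAA CUA GGA UGA GAU GAA CCC GUC UUA UAU GUU UGC GUA GUA UGA UUA UCU CUG AUA GUG CCU AAG — no AUG→stop ORF.
Frame 3: AAC UAG GAU GAG AUG AAC CCG UCU UAU AUG UUU GCG UAG UAU GAU UAU CUC UGA UAG UGC CUA AGG — AUG at 15, stop UAG at 39 → 27 nt; AUG at 30, stop UAG at 39 → 12 nt.
Longest: frame 3, positions 15–41, 27 nt = 9 codons = 8 aa. → 9 codons.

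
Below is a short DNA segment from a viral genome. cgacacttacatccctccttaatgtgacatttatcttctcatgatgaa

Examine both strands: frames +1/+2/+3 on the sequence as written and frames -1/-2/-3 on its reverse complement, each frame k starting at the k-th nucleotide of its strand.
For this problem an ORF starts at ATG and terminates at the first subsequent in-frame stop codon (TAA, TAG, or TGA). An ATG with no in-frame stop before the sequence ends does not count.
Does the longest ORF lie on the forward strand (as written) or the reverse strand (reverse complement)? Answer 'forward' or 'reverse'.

reverse

Reverse complement (5'→3'): TTCATCATGAGAAGATAAATGTCACATTAAGGAGGGATGTAAGTGTCG
Frame +1: CGA CAC TTA CAT CCC TCC TTA ATG TGA CAT TTA TCT TCT CAT GAT GAA — ATG at 22, stop TGA at 25 → 6 nt.
Frame +2: GAC ACT TAC ATC CCT CCT TAA TGT GAC ATT TAT CTT CTC ATG ATG — no ATG→stop ORF.
Frame +3: ACA CTT ACA TCC CTC CTT AAT GTG ACA TTT ATC TTC TCA TGA TGA — no ATG→stop ORF.
Frame -1: TTC ATC ATG AGA AGA TAA ATG TCA CAT TAA GGA GGG ATG TAA GTG TCG — ATG at 7, stop TAA at 16 → 12 nt; ATG at 19, stop TAA at 28 → 12 nt; ATG at 37, stop TAA at 40 → 6 nt.
Frame -2: TCA TCA TGA GAA GAT AAA TGT CAC ATT AAG GAG GGA TGT AAG TGT — no ATG→stop ORF.
Frame -3: CAT CAT GAG AAG ATA AAT GTC ACA TTA AGG AGG GAT GTA AGT GTC — no ATG→stop ORF.
Forward-strand max 6 nt; reverse-strand max 12 nt. The reverse strand has the longer ORF.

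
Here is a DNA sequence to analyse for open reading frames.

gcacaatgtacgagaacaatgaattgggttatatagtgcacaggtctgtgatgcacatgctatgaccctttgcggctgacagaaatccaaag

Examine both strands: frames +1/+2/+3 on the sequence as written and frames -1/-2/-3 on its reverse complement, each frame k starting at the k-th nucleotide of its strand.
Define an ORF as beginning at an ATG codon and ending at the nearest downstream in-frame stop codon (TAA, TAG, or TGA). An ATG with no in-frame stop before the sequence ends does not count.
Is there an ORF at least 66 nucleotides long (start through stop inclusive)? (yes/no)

Reverse complement (5'→3'): CTTTGGATTTCTGTCAGCCGCAAAGGGTCATAGCATGTGCATCACAGACCTGTGCACTATATAACCCAATTCATTGTTCTCGTACATTGTGC
Frame +1: GCA CAA TGT ACG AGA ACA ATG AAT TGG GTT ATA TAG TGC ACA GGT CTG TGA TGC ACA TGC TAT GAC CCT TTG CGG CTG ACA GAA ATC CAA — ATG at 19, stop TAG at 34 → 18 nt.
Frame +2: CAC AAT GTA CGA GAA CAA TGA ATT GGG TTA TAT AGT GCA CAG GTC TGT GAT GCA CAT GCT ATG ACC CTT TGC GGC TGA CAG AAA TCC AAA — ATG at 62, stop TGA at 77 → 18 nt.
Frame +3: ACA ATG TAC GAG AAC AAT GAA TTG GGT TAT ATA GTG CAC AGG TCT GTG ATG CAC ATG CTA TGA CCC TTT GCG GCT GAC AGA AAT CCA AAG — ATG at 6, stop TGA at 63 → 60 nt; ATG at 51, stop TGA at 63 → 15 nt; ATG at 57, stop TGA at 63 → 9 nt.
Frame -1: CTT TGG ATT TCT GTC AGC CGC AAA GGG TCA TAG CAT GTG CAT CAC AGA CCT GTG CAC TAT ATA ACC CAA TTC ATT GTT CTC GTA CAT TGT — no ATG→stop ORF.
Frame -2: TTT GGA TTT CTG TCA GCC GCA AAG GGT CAT AGC ATG TGC ATC ACA GAC CTG TGC ACT ATA TAA CCC AAT TCA TTG TTC TCG TAC ATT GTG — ATG at 35, stop TAA at 62 → 30 nt.
Frame -3: TTG GAT TTC TGT CAG CCG CAA AGG GTC ATA GCA TGT GCA TCA CAG ACC TGT GCA CTA TAT AAC CCA ATT CAT TGT TCT CGT ACA TTG TGC — no ATG→stop ORF.
Largest ORF found is 60 nucleotides < 66, so no.

no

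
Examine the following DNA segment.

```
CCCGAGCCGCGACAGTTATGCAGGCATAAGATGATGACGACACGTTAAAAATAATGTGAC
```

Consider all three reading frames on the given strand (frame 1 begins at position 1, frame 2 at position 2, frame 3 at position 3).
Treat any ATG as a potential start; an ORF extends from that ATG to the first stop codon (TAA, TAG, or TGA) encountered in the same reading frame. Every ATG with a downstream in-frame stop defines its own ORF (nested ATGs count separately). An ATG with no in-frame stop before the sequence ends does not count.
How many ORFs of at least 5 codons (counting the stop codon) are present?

Frame 1: CCC GAG CCG CGA CAG TTA TGC AGG CAT AAG ATG ATG ACG ACA CGT TAA AAA TAA TGT GAC — ATG at 31, stop TAA at 46 → 18 nt; ATG at 34, stop TAA at 46 → 15 nt.
Frame 2: CCG AGC CGC GAC AGT TAT GCA GGC ATA AGA TGA TGA CGA CAC GTT AAA AAT AAT GTG — no ATG→stop ORF.
Frame 3: CGA GCC GCG ACA GTT ATG CAG GCA TAA GAT GAT GAC GAC ACG TTA AAA ATA ATG TGA — ATG at 18, stop TAA at 27 → 12 nt; ATG at 54, stop TGA at 57 → 6 nt.
ORFs ≥ 5 codons: frame 1 31–48 (6 codons), frame 1 34–48 (5 codons). Count = 2.

2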